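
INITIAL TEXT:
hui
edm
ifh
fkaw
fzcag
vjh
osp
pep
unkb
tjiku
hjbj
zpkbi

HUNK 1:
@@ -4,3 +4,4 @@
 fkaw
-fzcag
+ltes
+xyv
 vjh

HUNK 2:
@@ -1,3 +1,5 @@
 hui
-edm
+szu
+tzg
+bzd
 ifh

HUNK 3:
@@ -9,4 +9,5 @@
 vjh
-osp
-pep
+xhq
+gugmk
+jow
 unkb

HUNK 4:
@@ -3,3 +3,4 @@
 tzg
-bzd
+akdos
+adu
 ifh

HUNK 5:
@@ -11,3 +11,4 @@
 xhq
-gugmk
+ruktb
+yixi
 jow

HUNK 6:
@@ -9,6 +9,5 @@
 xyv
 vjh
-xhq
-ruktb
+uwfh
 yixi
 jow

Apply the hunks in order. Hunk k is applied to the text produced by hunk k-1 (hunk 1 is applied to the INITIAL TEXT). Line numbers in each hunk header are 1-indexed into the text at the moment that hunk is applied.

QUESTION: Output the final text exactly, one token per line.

Hunk 1: at line 4 remove [fzcag] add [ltes,xyv] -> 13 lines: hui edm ifh fkaw ltes xyv vjh osp pep unkb tjiku hjbj zpkbi
Hunk 2: at line 1 remove [edm] add [szu,tzg,bzd] -> 15 lines: hui szu tzg bzd ifh fkaw ltes xyv vjh osp pep unkb tjiku hjbj zpkbi
Hunk 3: at line 9 remove [osp,pep] add [xhq,gugmk,jow] -> 16 lines: hui szu tzg bzd ifh fkaw ltes xyv vjh xhq gugmk jow unkb tjiku hjbj zpkbi
Hunk 4: at line 3 remove [bzd] add [akdos,adu] -> 17 lines: hui szu tzg akdos adu ifh fkaw ltes xyv vjh xhq gugmk jow unkb tjiku hjbj zpkbi
Hunk 5: at line 11 remove [gugmk] add [ruktb,yixi] -> 18 lines: hui szu tzg akdos adu ifh fkaw ltes xyv vjh xhq ruktb yixi jow unkb tjiku hjbj zpkbi
Hunk 6: at line 9 remove [xhq,ruktb] add [uwfh] -> 17 lines: hui szu tzg akdos adu ifh fkaw ltes xyv vjh uwfh yixi jow unkb tjiku hjbj zpkbi

Answer: hui
szu
tzg
akdos
adu
ifh
fkaw
ltes
xyv
vjh
uwfh
yixi
jow
unkb
tjiku
hjbj
zpkbi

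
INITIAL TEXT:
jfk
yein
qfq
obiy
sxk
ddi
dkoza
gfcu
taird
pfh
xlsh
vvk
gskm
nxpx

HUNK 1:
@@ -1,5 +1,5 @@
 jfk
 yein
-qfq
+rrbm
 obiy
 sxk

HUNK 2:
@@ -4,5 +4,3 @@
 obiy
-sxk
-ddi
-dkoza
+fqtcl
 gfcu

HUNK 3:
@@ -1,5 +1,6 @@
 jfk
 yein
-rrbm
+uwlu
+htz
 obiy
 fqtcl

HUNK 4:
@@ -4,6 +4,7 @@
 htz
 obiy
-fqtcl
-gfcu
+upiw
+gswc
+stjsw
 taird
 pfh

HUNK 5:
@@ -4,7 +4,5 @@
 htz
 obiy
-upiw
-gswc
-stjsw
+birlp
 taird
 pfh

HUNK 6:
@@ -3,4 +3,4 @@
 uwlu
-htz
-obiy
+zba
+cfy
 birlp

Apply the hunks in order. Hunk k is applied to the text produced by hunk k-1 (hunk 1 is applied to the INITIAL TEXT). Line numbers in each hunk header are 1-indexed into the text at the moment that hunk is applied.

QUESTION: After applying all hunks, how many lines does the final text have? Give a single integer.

Answer: 12

Derivation:
Hunk 1: at line 1 remove [qfq] add [rrbm] -> 14 lines: jfk yein rrbm obiy sxk ddi dkoza gfcu taird pfh xlsh vvk gskm nxpx
Hunk 2: at line 4 remove [sxk,ddi,dkoza] add [fqtcl] -> 12 lines: jfk yein rrbm obiy fqtcl gfcu taird pfh xlsh vvk gskm nxpx
Hunk 3: at line 1 remove [rrbm] add [uwlu,htz] -> 13 lines: jfk yein uwlu htz obiy fqtcl gfcu taird pfh xlsh vvk gskm nxpx
Hunk 4: at line 4 remove [fqtcl,gfcu] add [upiw,gswc,stjsw] -> 14 lines: jfk yein uwlu htz obiy upiw gswc stjsw taird pfh xlsh vvk gskm nxpx
Hunk 5: at line 4 remove [upiw,gswc,stjsw] add [birlp] -> 12 lines: jfk yein uwlu htz obiy birlp taird pfh xlsh vvk gskm nxpx
Hunk 6: at line 3 remove [htz,obiy] add [zba,cfy] -> 12 lines: jfk yein uwlu zba cfy birlp taird pfh xlsh vvk gskm nxpx
Final line count: 12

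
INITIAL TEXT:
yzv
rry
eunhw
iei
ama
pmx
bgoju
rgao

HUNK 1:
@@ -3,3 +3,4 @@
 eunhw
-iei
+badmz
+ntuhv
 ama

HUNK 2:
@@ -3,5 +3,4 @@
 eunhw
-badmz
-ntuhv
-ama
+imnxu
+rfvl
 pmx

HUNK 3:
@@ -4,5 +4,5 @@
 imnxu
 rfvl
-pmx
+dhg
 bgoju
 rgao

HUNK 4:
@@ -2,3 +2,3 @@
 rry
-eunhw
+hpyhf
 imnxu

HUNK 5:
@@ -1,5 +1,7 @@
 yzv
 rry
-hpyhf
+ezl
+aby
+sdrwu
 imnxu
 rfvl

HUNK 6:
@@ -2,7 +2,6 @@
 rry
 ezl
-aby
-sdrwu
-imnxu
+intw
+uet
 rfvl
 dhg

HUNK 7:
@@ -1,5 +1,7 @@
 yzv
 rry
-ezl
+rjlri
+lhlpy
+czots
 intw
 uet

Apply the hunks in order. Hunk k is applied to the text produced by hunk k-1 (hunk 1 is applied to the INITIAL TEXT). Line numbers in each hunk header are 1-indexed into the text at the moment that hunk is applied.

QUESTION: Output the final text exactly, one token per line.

Hunk 1: at line 3 remove [iei] add [badmz,ntuhv] -> 9 lines: yzv rry eunhw badmz ntuhv ama pmx bgoju rgao
Hunk 2: at line 3 remove [badmz,ntuhv,ama] add [imnxu,rfvl] -> 8 lines: yzv rry eunhw imnxu rfvl pmx bgoju rgao
Hunk 3: at line 4 remove [pmx] add [dhg] -> 8 lines: yzv rry eunhw imnxu rfvl dhg bgoju rgao
Hunk 4: at line 2 remove [eunhw] add [hpyhf] -> 8 lines: yzv rry hpyhf imnxu rfvl dhg bgoju rgao
Hunk 5: at line 1 remove [hpyhf] add [ezl,aby,sdrwu] -> 10 lines: yzv rry ezl aby sdrwu imnxu rfvl dhg bgoju rgao
Hunk 6: at line 2 remove [aby,sdrwu,imnxu] add [intw,uet] -> 9 lines: yzv rry ezl intw uet rfvl dhg bgoju rgao
Hunk 7: at line 1 remove [ezl] add [rjlri,lhlpy,czots] -> 11 lines: yzv rry rjlri lhlpy czots intw uet rfvl dhg bgoju rgao

Answer: yzv
rry
rjlri
lhlpy
czots
intw
uet
rfvl
dhg
bgoju
rgao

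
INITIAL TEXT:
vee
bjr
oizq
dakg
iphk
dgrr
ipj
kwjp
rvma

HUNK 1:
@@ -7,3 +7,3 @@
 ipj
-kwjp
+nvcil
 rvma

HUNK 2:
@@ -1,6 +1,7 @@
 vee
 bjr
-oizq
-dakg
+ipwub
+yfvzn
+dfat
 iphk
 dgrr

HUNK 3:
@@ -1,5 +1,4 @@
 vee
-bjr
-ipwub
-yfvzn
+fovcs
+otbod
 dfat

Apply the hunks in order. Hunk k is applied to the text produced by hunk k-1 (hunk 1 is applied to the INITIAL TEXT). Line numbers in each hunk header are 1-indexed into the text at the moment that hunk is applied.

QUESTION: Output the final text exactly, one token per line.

Hunk 1: at line 7 remove [kwjp] add [nvcil] -> 9 lines: vee bjr oizq dakg iphk dgrr ipj nvcil rvma
Hunk 2: at line 1 remove [oizq,dakg] add [ipwub,yfvzn,dfat] -> 10 lines: vee bjr ipwub yfvzn dfat iphk dgrr ipj nvcil rvma
Hunk 3: at line 1 remove [bjr,ipwub,yfvzn] add [fovcs,otbod] -> 9 lines: vee fovcs otbod dfat iphk dgrr ipj nvcil rvma

Answer: vee
fovcs
otbod
dfat
iphk
dgrr
ipj
nvcil
rvma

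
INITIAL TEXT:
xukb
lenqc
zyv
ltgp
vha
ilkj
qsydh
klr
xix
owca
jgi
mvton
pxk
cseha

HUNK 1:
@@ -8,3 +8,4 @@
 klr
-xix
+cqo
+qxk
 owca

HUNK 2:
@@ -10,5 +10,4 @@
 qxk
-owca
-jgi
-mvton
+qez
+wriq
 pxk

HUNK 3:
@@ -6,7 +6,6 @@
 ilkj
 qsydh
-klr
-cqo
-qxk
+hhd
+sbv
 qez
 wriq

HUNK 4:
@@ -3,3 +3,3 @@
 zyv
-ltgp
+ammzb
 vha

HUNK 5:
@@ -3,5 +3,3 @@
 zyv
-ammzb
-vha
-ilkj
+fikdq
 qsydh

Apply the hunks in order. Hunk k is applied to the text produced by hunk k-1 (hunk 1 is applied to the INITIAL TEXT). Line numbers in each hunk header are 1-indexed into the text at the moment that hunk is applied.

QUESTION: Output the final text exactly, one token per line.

Hunk 1: at line 8 remove [xix] add [cqo,qxk] -> 15 lines: xukb lenqc zyv ltgp vha ilkj qsydh klr cqo qxk owca jgi mvton pxk cseha
Hunk 2: at line 10 remove [owca,jgi,mvton] add [qez,wriq] -> 14 lines: xukb lenqc zyv ltgp vha ilkj qsydh klr cqo qxk qez wriq pxk cseha
Hunk 3: at line 6 remove [klr,cqo,qxk] add [hhd,sbv] -> 13 lines: xukb lenqc zyv ltgp vha ilkj qsydh hhd sbv qez wriq pxk cseha
Hunk 4: at line 3 remove [ltgp] add [ammzb] -> 13 lines: xukb lenqc zyv ammzb vha ilkj qsydh hhd sbv qez wriq pxk cseha
Hunk 5: at line 3 remove [ammzb,vha,ilkj] add [fikdq] -> 11 lines: xukb lenqc zyv fikdq qsydh hhd sbv qez wriq pxk cseha

Answer: xukb
lenqc
zyv
fikdq
qsydh
hhd
sbv
qez
wriq
pxk
cseha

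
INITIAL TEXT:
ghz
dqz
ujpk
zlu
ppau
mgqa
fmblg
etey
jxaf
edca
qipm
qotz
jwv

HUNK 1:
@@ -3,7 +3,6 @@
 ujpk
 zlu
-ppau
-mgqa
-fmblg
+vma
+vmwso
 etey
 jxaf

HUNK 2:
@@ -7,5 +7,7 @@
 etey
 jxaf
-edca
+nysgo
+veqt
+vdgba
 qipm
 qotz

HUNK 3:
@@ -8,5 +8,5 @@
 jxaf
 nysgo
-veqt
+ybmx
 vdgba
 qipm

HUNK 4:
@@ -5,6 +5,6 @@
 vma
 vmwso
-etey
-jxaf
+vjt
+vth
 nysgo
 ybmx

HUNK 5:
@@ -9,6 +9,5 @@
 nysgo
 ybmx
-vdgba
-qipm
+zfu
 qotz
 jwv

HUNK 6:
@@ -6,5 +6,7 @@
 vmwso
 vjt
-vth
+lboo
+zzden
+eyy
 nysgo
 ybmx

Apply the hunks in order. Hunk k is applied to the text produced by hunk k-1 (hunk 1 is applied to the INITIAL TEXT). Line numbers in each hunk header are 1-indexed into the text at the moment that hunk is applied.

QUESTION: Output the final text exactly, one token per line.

Hunk 1: at line 3 remove [ppau,mgqa,fmblg] add [vma,vmwso] -> 12 lines: ghz dqz ujpk zlu vma vmwso etey jxaf edca qipm qotz jwv
Hunk 2: at line 7 remove [edca] add [nysgo,veqt,vdgba] -> 14 lines: ghz dqz ujpk zlu vma vmwso etey jxaf nysgo veqt vdgba qipm qotz jwv
Hunk 3: at line 8 remove [veqt] add [ybmx] -> 14 lines: ghz dqz ujpk zlu vma vmwso etey jxaf nysgo ybmx vdgba qipm qotz jwv
Hunk 4: at line 5 remove [etey,jxaf] add [vjt,vth] -> 14 lines: ghz dqz ujpk zlu vma vmwso vjt vth nysgo ybmx vdgba qipm qotz jwv
Hunk 5: at line 9 remove [vdgba,qipm] add [zfu] -> 13 lines: ghz dqz ujpk zlu vma vmwso vjt vth nysgo ybmx zfu qotz jwv
Hunk 6: at line 6 remove [vth] add [lboo,zzden,eyy] -> 15 lines: ghz dqz ujpk zlu vma vmwso vjt lboo zzden eyy nysgo ybmx zfu qotz jwv

Answer: ghz
dqz
ujpk
zlu
vma
vmwso
vjt
lboo
zzden
eyy
nysgo
ybmx
zfu
qotz
jwv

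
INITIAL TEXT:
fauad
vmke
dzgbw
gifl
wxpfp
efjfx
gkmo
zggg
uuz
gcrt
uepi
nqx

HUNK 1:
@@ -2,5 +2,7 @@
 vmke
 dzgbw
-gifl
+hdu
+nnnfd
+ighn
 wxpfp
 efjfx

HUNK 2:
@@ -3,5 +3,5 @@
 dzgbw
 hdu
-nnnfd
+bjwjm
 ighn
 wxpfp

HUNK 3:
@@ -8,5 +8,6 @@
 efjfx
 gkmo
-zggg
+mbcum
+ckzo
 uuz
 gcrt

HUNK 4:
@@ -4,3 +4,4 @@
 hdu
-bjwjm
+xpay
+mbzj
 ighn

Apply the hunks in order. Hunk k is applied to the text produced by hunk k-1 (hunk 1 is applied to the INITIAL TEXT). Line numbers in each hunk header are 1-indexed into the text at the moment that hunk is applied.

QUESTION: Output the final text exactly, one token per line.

Answer: fauad
vmke
dzgbw
hdu
xpay
mbzj
ighn
wxpfp
efjfx
gkmo
mbcum
ckzo
uuz
gcrt
uepi
nqx

Derivation:
Hunk 1: at line 2 remove [gifl] add [hdu,nnnfd,ighn] -> 14 lines: fauad vmke dzgbw hdu nnnfd ighn wxpfp efjfx gkmo zggg uuz gcrt uepi nqx
Hunk 2: at line 3 remove [nnnfd] add [bjwjm] -> 14 lines: fauad vmke dzgbw hdu bjwjm ighn wxpfp efjfx gkmo zggg uuz gcrt uepi nqx
Hunk 3: at line 8 remove [zggg] add [mbcum,ckzo] -> 15 lines: fauad vmke dzgbw hdu bjwjm ighn wxpfp efjfx gkmo mbcum ckzo uuz gcrt uepi nqx
Hunk 4: at line 4 remove [bjwjm] add [xpay,mbzj] -> 16 lines: fauad vmke dzgbw hdu xpay mbzj ighn wxpfp efjfx gkmo mbcum ckzo uuz gcrt uepi nqx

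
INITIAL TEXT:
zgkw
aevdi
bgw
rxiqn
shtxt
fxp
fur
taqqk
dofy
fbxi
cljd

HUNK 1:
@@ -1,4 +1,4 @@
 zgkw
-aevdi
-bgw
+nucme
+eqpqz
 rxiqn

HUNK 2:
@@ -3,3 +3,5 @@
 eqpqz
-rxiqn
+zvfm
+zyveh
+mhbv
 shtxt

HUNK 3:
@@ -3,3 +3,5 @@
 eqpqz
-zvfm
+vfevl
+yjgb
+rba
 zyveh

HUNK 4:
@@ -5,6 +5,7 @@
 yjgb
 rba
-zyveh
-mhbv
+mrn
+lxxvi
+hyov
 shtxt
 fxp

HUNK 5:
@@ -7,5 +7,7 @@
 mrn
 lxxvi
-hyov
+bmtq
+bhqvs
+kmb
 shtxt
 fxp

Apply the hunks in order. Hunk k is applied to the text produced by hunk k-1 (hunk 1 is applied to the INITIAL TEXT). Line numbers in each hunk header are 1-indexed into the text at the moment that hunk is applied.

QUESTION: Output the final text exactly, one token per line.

Answer: zgkw
nucme
eqpqz
vfevl
yjgb
rba
mrn
lxxvi
bmtq
bhqvs
kmb
shtxt
fxp
fur
taqqk
dofy
fbxi
cljd

Derivation:
Hunk 1: at line 1 remove [aevdi,bgw] add [nucme,eqpqz] -> 11 lines: zgkw nucme eqpqz rxiqn shtxt fxp fur taqqk dofy fbxi cljd
Hunk 2: at line 3 remove [rxiqn] add [zvfm,zyveh,mhbv] -> 13 lines: zgkw nucme eqpqz zvfm zyveh mhbv shtxt fxp fur taqqk dofy fbxi cljd
Hunk 3: at line 3 remove [zvfm] add [vfevl,yjgb,rba] -> 15 lines: zgkw nucme eqpqz vfevl yjgb rba zyveh mhbv shtxt fxp fur taqqk dofy fbxi cljd
Hunk 4: at line 5 remove [zyveh,mhbv] add [mrn,lxxvi,hyov] -> 16 lines: zgkw nucme eqpqz vfevl yjgb rba mrn lxxvi hyov shtxt fxp fur taqqk dofy fbxi cljd
Hunk 5: at line 7 remove [hyov] add [bmtq,bhqvs,kmb] -> 18 lines: zgkw nucme eqpqz vfevl yjgb rba mrn lxxvi bmtq bhqvs kmb shtxt fxp fur taqqk dofy fbxi cljd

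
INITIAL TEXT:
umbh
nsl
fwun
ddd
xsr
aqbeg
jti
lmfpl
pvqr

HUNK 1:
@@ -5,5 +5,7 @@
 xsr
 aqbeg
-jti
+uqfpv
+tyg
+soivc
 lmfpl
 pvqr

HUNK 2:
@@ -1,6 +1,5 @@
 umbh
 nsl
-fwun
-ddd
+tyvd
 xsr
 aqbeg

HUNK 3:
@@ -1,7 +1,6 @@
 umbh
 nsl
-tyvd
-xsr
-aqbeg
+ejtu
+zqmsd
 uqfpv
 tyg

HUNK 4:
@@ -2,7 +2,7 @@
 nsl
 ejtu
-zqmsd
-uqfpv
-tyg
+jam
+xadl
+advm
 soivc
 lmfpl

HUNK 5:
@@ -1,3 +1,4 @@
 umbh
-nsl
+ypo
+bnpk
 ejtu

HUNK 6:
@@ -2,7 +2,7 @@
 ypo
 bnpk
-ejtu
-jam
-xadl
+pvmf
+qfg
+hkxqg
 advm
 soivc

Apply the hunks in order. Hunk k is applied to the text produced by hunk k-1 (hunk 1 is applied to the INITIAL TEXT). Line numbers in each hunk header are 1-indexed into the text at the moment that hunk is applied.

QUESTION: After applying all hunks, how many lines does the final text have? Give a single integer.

Hunk 1: at line 5 remove [jti] add [uqfpv,tyg,soivc] -> 11 lines: umbh nsl fwun ddd xsr aqbeg uqfpv tyg soivc lmfpl pvqr
Hunk 2: at line 1 remove [fwun,ddd] add [tyvd] -> 10 lines: umbh nsl tyvd xsr aqbeg uqfpv tyg soivc lmfpl pvqr
Hunk 3: at line 1 remove [tyvd,xsr,aqbeg] add [ejtu,zqmsd] -> 9 lines: umbh nsl ejtu zqmsd uqfpv tyg soivc lmfpl pvqr
Hunk 4: at line 2 remove [zqmsd,uqfpv,tyg] add [jam,xadl,advm] -> 9 lines: umbh nsl ejtu jam xadl advm soivc lmfpl pvqr
Hunk 5: at line 1 remove [nsl] add [ypo,bnpk] -> 10 lines: umbh ypo bnpk ejtu jam xadl advm soivc lmfpl pvqr
Hunk 6: at line 2 remove [ejtu,jam,xadl] add [pvmf,qfg,hkxqg] -> 10 lines: umbh ypo bnpk pvmf qfg hkxqg advm soivc lmfpl pvqr
Final line count: 10

Answer: 10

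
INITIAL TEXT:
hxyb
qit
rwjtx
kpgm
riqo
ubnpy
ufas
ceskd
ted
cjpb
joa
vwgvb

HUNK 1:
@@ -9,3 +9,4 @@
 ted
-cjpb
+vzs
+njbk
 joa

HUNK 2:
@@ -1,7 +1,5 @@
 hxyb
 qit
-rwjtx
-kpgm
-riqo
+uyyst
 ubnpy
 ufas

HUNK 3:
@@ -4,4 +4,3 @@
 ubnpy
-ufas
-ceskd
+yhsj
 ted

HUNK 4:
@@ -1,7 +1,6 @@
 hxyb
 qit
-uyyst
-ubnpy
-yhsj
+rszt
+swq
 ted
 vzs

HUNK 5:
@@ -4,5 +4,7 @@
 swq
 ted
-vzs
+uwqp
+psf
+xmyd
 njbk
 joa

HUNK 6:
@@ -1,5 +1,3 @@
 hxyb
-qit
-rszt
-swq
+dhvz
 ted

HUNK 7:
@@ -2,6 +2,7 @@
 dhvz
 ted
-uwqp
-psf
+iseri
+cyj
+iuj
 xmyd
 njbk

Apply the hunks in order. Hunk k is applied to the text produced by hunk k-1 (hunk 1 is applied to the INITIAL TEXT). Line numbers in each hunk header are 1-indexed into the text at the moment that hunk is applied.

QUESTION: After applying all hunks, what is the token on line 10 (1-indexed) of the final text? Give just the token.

Answer: vwgvb

Derivation:
Hunk 1: at line 9 remove [cjpb] add [vzs,njbk] -> 13 lines: hxyb qit rwjtx kpgm riqo ubnpy ufas ceskd ted vzs njbk joa vwgvb
Hunk 2: at line 1 remove [rwjtx,kpgm,riqo] add [uyyst] -> 11 lines: hxyb qit uyyst ubnpy ufas ceskd ted vzs njbk joa vwgvb
Hunk 3: at line 4 remove [ufas,ceskd] add [yhsj] -> 10 lines: hxyb qit uyyst ubnpy yhsj ted vzs njbk joa vwgvb
Hunk 4: at line 1 remove [uyyst,ubnpy,yhsj] add [rszt,swq] -> 9 lines: hxyb qit rszt swq ted vzs njbk joa vwgvb
Hunk 5: at line 4 remove [vzs] add [uwqp,psf,xmyd] -> 11 lines: hxyb qit rszt swq ted uwqp psf xmyd njbk joa vwgvb
Hunk 6: at line 1 remove [qit,rszt,swq] add [dhvz] -> 9 lines: hxyb dhvz ted uwqp psf xmyd njbk joa vwgvb
Hunk 7: at line 2 remove [uwqp,psf] add [iseri,cyj,iuj] -> 10 lines: hxyb dhvz ted iseri cyj iuj xmyd njbk joa vwgvb
Final line 10: vwgvb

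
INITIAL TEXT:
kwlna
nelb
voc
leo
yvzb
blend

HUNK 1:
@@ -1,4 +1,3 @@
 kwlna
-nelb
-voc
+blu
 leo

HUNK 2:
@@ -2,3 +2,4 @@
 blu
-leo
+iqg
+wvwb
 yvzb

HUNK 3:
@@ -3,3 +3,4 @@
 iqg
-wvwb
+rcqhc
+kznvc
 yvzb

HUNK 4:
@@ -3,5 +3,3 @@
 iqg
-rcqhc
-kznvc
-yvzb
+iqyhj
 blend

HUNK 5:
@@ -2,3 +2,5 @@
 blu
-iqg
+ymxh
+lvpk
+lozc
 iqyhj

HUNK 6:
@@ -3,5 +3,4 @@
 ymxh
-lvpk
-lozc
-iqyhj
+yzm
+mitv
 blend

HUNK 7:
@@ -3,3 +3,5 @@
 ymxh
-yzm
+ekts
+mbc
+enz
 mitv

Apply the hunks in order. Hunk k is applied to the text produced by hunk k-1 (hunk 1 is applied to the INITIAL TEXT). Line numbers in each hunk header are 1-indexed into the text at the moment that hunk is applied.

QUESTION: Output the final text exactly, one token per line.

Answer: kwlna
blu
ymxh
ekts
mbc
enz
mitv
blend

Derivation:
Hunk 1: at line 1 remove [nelb,voc] add [blu] -> 5 lines: kwlna blu leo yvzb blend
Hunk 2: at line 2 remove [leo] add [iqg,wvwb] -> 6 lines: kwlna blu iqg wvwb yvzb blend
Hunk 3: at line 3 remove [wvwb] add [rcqhc,kznvc] -> 7 lines: kwlna blu iqg rcqhc kznvc yvzb blend
Hunk 4: at line 3 remove [rcqhc,kznvc,yvzb] add [iqyhj] -> 5 lines: kwlna blu iqg iqyhj blend
Hunk 5: at line 2 remove [iqg] add [ymxh,lvpk,lozc] -> 7 lines: kwlna blu ymxh lvpk lozc iqyhj blend
Hunk 6: at line 3 remove [lvpk,lozc,iqyhj] add [yzm,mitv] -> 6 lines: kwlna blu ymxh yzm mitv blend
Hunk 7: at line 3 remove [yzm] add [ekts,mbc,enz] -> 8 lines: kwlna blu ymxh ekts mbc enz mitv blend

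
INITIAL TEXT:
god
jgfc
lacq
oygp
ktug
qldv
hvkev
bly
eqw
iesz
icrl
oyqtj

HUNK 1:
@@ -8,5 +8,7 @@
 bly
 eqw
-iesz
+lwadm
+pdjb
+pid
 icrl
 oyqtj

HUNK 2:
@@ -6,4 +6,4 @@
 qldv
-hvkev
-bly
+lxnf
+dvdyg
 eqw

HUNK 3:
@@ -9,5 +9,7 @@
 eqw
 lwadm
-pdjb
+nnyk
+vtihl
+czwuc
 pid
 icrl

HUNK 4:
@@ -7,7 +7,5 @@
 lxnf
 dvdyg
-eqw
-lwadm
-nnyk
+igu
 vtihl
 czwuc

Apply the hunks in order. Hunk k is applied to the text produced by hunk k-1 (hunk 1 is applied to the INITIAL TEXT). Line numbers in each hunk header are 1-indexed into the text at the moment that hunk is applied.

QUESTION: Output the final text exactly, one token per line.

Hunk 1: at line 8 remove [iesz] add [lwadm,pdjb,pid] -> 14 lines: god jgfc lacq oygp ktug qldv hvkev bly eqw lwadm pdjb pid icrl oyqtj
Hunk 2: at line 6 remove [hvkev,bly] add [lxnf,dvdyg] -> 14 lines: god jgfc lacq oygp ktug qldv lxnf dvdyg eqw lwadm pdjb pid icrl oyqtj
Hunk 3: at line 9 remove [pdjb] add [nnyk,vtihl,czwuc] -> 16 lines: god jgfc lacq oygp ktug qldv lxnf dvdyg eqw lwadm nnyk vtihl czwuc pid icrl oyqtj
Hunk 4: at line 7 remove [eqw,lwadm,nnyk] add [igu] -> 14 lines: god jgfc lacq oygp ktug qldv lxnf dvdyg igu vtihl czwuc pid icrl oyqtj

Answer: god
jgfc
lacq
oygp
ktug
qldv
lxnf
dvdyg
igu
vtihl
czwuc
pid
icrl
oyqtj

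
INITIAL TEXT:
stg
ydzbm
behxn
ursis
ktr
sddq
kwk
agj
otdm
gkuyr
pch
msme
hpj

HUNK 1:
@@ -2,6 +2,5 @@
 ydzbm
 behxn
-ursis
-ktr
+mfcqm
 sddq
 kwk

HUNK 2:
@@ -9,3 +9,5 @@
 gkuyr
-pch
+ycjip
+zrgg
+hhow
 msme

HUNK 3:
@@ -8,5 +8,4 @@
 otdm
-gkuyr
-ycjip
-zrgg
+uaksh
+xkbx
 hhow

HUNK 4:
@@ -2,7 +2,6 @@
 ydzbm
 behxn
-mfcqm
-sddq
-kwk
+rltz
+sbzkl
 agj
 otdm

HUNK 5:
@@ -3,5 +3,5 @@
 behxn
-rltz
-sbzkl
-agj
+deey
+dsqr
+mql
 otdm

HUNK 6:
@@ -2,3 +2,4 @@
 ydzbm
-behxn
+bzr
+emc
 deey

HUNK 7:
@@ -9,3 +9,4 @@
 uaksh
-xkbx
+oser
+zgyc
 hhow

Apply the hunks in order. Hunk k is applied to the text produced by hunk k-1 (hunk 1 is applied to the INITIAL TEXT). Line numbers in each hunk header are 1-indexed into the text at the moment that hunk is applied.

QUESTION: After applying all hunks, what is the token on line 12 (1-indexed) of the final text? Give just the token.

Hunk 1: at line 2 remove [ursis,ktr] add [mfcqm] -> 12 lines: stg ydzbm behxn mfcqm sddq kwk agj otdm gkuyr pch msme hpj
Hunk 2: at line 9 remove [pch] add [ycjip,zrgg,hhow] -> 14 lines: stg ydzbm behxn mfcqm sddq kwk agj otdm gkuyr ycjip zrgg hhow msme hpj
Hunk 3: at line 8 remove [gkuyr,ycjip,zrgg] add [uaksh,xkbx] -> 13 lines: stg ydzbm behxn mfcqm sddq kwk agj otdm uaksh xkbx hhow msme hpj
Hunk 4: at line 2 remove [mfcqm,sddq,kwk] add [rltz,sbzkl] -> 12 lines: stg ydzbm behxn rltz sbzkl agj otdm uaksh xkbx hhow msme hpj
Hunk 5: at line 3 remove [rltz,sbzkl,agj] add [deey,dsqr,mql] -> 12 lines: stg ydzbm behxn deey dsqr mql otdm uaksh xkbx hhow msme hpj
Hunk 6: at line 2 remove [behxn] add [bzr,emc] -> 13 lines: stg ydzbm bzr emc deey dsqr mql otdm uaksh xkbx hhow msme hpj
Hunk 7: at line 9 remove [xkbx] add [oser,zgyc] -> 14 lines: stg ydzbm bzr emc deey dsqr mql otdm uaksh oser zgyc hhow msme hpj
Final line 12: hhow

Answer: hhow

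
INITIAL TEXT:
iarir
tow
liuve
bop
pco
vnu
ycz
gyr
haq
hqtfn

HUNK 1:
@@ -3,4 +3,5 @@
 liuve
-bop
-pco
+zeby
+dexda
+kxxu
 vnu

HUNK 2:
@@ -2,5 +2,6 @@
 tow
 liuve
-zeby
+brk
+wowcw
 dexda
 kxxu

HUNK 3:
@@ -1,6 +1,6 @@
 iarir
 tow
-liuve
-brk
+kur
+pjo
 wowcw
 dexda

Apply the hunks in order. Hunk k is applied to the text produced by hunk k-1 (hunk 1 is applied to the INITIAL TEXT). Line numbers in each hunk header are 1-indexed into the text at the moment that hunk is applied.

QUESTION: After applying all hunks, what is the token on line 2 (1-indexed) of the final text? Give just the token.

Answer: tow

Derivation:
Hunk 1: at line 3 remove [bop,pco] add [zeby,dexda,kxxu] -> 11 lines: iarir tow liuve zeby dexda kxxu vnu ycz gyr haq hqtfn
Hunk 2: at line 2 remove [zeby] add [brk,wowcw] -> 12 lines: iarir tow liuve brk wowcw dexda kxxu vnu ycz gyr haq hqtfn
Hunk 3: at line 1 remove [liuve,brk] add [kur,pjo] -> 12 lines: iarir tow kur pjo wowcw dexda kxxu vnu ycz gyr haq hqtfn
Final line 2: tow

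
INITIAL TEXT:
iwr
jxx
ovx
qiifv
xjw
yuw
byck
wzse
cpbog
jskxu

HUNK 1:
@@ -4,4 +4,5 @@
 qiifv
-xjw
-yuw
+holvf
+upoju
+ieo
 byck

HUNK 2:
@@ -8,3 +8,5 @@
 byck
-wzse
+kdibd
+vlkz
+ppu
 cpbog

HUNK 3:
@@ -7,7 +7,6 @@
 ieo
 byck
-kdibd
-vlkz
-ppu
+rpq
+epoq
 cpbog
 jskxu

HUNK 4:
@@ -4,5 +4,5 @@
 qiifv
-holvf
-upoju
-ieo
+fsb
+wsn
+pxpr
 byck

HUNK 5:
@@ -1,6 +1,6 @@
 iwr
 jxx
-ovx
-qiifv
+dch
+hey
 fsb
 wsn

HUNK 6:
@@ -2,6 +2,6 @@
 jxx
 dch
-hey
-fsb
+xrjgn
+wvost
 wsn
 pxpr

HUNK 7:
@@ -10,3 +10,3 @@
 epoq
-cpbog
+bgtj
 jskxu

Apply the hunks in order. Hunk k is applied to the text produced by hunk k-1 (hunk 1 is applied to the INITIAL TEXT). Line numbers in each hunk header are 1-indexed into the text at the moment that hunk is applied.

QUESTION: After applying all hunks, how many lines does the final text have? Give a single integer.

Answer: 12

Derivation:
Hunk 1: at line 4 remove [xjw,yuw] add [holvf,upoju,ieo] -> 11 lines: iwr jxx ovx qiifv holvf upoju ieo byck wzse cpbog jskxu
Hunk 2: at line 8 remove [wzse] add [kdibd,vlkz,ppu] -> 13 lines: iwr jxx ovx qiifv holvf upoju ieo byck kdibd vlkz ppu cpbog jskxu
Hunk 3: at line 7 remove [kdibd,vlkz,ppu] add [rpq,epoq] -> 12 lines: iwr jxx ovx qiifv holvf upoju ieo byck rpq epoq cpbog jskxu
Hunk 4: at line 4 remove [holvf,upoju,ieo] add [fsb,wsn,pxpr] -> 12 lines: iwr jxx ovx qiifv fsb wsn pxpr byck rpq epoq cpbog jskxu
Hunk 5: at line 1 remove [ovx,qiifv] add [dch,hey] -> 12 lines: iwr jxx dch hey fsb wsn pxpr byck rpq epoq cpbog jskxu
Hunk 6: at line 2 remove [hey,fsb] add [xrjgn,wvost] -> 12 lines: iwr jxx dch xrjgn wvost wsn pxpr byck rpq epoq cpbog jskxu
Hunk 7: at line 10 remove [cpbog] add [bgtj] -> 12 lines: iwr jxx dch xrjgn wvost wsn pxpr byck rpq epoq bgtj jskxu
Final line count: 12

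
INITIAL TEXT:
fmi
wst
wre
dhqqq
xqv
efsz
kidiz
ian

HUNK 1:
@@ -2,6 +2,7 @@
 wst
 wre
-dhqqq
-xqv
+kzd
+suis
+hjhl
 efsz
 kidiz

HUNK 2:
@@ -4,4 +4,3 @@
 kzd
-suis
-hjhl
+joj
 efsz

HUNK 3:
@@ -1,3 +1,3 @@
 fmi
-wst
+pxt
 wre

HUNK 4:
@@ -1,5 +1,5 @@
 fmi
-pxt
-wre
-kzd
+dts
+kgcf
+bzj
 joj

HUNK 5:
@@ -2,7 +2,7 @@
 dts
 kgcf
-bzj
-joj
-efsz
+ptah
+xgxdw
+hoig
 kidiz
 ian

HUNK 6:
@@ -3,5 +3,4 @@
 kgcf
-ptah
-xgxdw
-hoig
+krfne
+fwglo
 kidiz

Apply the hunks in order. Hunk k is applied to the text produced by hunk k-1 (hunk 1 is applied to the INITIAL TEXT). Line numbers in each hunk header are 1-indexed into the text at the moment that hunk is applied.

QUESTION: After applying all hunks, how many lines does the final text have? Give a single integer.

Answer: 7

Derivation:
Hunk 1: at line 2 remove [dhqqq,xqv] add [kzd,suis,hjhl] -> 9 lines: fmi wst wre kzd suis hjhl efsz kidiz ian
Hunk 2: at line 4 remove [suis,hjhl] add [joj] -> 8 lines: fmi wst wre kzd joj efsz kidiz ian
Hunk 3: at line 1 remove [wst] add [pxt] -> 8 lines: fmi pxt wre kzd joj efsz kidiz ian
Hunk 4: at line 1 remove [pxt,wre,kzd] add [dts,kgcf,bzj] -> 8 lines: fmi dts kgcf bzj joj efsz kidiz ian
Hunk 5: at line 2 remove [bzj,joj,efsz] add [ptah,xgxdw,hoig] -> 8 lines: fmi dts kgcf ptah xgxdw hoig kidiz ian
Hunk 6: at line 3 remove [ptah,xgxdw,hoig] add [krfne,fwglo] -> 7 lines: fmi dts kgcf krfne fwglo kidiz ian
Final line count: 7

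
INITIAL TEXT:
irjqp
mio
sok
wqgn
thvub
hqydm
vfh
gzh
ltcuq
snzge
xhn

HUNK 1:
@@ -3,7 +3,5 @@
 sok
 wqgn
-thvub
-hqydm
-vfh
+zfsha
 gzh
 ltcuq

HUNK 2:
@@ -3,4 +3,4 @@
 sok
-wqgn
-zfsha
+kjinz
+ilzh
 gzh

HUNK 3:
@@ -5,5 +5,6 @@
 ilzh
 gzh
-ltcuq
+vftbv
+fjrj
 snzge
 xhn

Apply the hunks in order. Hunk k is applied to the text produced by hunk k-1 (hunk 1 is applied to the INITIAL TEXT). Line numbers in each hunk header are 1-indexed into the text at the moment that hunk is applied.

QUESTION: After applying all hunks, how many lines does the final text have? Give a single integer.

Hunk 1: at line 3 remove [thvub,hqydm,vfh] add [zfsha] -> 9 lines: irjqp mio sok wqgn zfsha gzh ltcuq snzge xhn
Hunk 2: at line 3 remove [wqgn,zfsha] add [kjinz,ilzh] -> 9 lines: irjqp mio sok kjinz ilzh gzh ltcuq snzge xhn
Hunk 3: at line 5 remove [ltcuq] add [vftbv,fjrj] -> 10 lines: irjqp mio sok kjinz ilzh gzh vftbv fjrj snzge xhn
Final line count: 10

Answer: 10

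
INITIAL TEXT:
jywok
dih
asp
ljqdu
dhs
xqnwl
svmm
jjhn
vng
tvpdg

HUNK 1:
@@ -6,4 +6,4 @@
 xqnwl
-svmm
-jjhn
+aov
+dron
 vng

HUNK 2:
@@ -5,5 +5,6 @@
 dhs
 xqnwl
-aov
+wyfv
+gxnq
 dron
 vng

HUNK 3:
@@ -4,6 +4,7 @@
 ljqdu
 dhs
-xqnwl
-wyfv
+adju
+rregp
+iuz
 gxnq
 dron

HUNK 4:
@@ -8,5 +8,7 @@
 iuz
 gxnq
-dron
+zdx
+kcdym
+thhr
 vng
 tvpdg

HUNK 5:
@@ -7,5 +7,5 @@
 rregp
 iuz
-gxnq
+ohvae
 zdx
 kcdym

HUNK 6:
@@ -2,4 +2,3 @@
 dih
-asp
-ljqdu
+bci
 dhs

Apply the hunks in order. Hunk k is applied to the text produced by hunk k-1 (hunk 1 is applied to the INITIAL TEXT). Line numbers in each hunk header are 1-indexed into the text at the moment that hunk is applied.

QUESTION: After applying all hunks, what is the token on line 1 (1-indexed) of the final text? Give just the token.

Hunk 1: at line 6 remove [svmm,jjhn] add [aov,dron] -> 10 lines: jywok dih asp ljqdu dhs xqnwl aov dron vng tvpdg
Hunk 2: at line 5 remove [aov] add [wyfv,gxnq] -> 11 lines: jywok dih asp ljqdu dhs xqnwl wyfv gxnq dron vng tvpdg
Hunk 3: at line 4 remove [xqnwl,wyfv] add [adju,rregp,iuz] -> 12 lines: jywok dih asp ljqdu dhs adju rregp iuz gxnq dron vng tvpdg
Hunk 4: at line 8 remove [dron] add [zdx,kcdym,thhr] -> 14 lines: jywok dih asp ljqdu dhs adju rregp iuz gxnq zdx kcdym thhr vng tvpdg
Hunk 5: at line 7 remove [gxnq] add [ohvae] -> 14 lines: jywok dih asp ljqdu dhs adju rregp iuz ohvae zdx kcdym thhr vng tvpdg
Hunk 6: at line 2 remove [asp,ljqdu] add [bci] -> 13 lines: jywok dih bci dhs adju rregp iuz ohvae zdx kcdym thhr vng tvpdg
Final line 1: jywok

Answer: jywok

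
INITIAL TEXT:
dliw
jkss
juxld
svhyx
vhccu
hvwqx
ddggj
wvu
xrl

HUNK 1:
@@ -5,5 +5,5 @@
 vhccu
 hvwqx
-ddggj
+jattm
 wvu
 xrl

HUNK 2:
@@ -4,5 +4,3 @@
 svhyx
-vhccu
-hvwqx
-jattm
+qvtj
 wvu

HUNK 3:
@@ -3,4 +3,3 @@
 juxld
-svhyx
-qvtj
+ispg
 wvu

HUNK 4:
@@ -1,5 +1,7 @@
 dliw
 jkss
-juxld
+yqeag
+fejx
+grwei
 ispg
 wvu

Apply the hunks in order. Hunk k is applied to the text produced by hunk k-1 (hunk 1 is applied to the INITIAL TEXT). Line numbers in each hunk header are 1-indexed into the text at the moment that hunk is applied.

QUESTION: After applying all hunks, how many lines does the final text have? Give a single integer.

Answer: 8

Derivation:
Hunk 1: at line 5 remove [ddggj] add [jattm] -> 9 lines: dliw jkss juxld svhyx vhccu hvwqx jattm wvu xrl
Hunk 2: at line 4 remove [vhccu,hvwqx,jattm] add [qvtj] -> 7 lines: dliw jkss juxld svhyx qvtj wvu xrl
Hunk 3: at line 3 remove [svhyx,qvtj] add [ispg] -> 6 lines: dliw jkss juxld ispg wvu xrl
Hunk 4: at line 1 remove [juxld] add [yqeag,fejx,grwei] -> 8 lines: dliw jkss yqeag fejx grwei ispg wvu xrl
Final line count: 8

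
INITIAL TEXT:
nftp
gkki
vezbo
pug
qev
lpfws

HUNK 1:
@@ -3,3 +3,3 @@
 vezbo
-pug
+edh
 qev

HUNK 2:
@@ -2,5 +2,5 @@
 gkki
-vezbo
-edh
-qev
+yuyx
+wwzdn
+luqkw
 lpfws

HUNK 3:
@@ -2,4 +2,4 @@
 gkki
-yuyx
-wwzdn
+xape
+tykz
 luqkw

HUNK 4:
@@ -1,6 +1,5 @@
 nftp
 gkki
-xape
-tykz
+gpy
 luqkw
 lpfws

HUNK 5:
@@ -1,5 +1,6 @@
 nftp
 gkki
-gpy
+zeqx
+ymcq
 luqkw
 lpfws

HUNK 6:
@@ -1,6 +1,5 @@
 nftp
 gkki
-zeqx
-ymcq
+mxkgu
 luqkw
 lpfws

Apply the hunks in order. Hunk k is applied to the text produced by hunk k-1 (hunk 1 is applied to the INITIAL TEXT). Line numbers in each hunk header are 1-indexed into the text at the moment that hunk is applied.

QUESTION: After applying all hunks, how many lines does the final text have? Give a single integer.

Answer: 5

Derivation:
Hunk 1: at line 3 remove [pug] add [edh] -> 6 lines: nftp gkki vezbo edh qev lpfws
Hunk 2: at line 2 remove [vezbo,edh,qev] add [yuyx,wwzdn,luqkw] -> 6 lines: nftp gkki yuyx wwzdn luqkw lpfws
Hunk 3: at line 2 remove [yuyx,wwzdn] add [xape,tykz] -> 6 lines: nftp gkki xape tykz luqkw lpfws
Hunk 4: at line 1 remove [xape,tykz] add [gpy] -> 5 lines: nftp gkki gpy luqkw lpfws
Hunk 5: at line 1 remove [gpy] add [zeqx,ymcq] -> 6 lines: nftp gkki zeqx ymcq luqkw lpfws
Hunk 6: at line 1 remove [zeqx,ymcq] add [mxkgu] -> 5 lines: nftp gkki mxkgu luqkw lpfws
Final line count: 5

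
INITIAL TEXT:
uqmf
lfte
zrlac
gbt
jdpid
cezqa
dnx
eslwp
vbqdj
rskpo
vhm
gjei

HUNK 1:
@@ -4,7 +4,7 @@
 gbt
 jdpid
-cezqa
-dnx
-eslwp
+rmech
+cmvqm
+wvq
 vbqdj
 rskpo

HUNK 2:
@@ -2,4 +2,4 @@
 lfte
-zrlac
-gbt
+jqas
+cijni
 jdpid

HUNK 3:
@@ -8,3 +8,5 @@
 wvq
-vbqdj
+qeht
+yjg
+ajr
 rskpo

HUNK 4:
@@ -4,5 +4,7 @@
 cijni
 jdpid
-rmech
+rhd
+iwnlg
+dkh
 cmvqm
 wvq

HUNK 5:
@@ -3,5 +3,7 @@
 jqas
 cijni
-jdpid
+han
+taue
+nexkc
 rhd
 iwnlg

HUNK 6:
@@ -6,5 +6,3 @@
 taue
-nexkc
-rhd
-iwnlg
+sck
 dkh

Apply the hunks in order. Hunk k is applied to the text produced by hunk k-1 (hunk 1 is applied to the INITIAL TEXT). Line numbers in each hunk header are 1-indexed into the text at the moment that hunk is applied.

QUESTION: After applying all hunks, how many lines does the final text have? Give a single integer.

Answer: 16

Derivation:
Hunk 1: at line 4 remove [cezqa,dnx,eslwp] add [rmech,cmvqm,wvq] -> 12 lines: uqmf lfte zrlac gbt jdpid rmech cmvqm wvq vbqdj rskpo vhm gjei
Hunk 2: at line 2 remove [zrlac,gbt] add [jqas,cijni] -> 12 lines: uqmf lfte jqas cijni jdpid rmech cmvqm wvq vbqdj rskpo vhm gjei
Hunk 3: at line 8 remove [vbqdj] add [qeht,yjg,ajr] -> 14 lines: uqmf lfte jqas cijni jdpid rmech cmvqm wvq qeht yjg ajr rskpo vhm gjei
Hunk 4: at line 4 remove [rmech] add [rhd,iwnlg,dkh] -> 16 lines: uqmf lfte jqas cijni jdpid rhd iwnlg dkh cmvqm wvq qeht yjg ajr rskpo vhm gjei
Hunk 5: at line 3 remove [jdpid] add [han,taue,nexkc] -> 18 lines: uqmf lfte jqas cijni han taue nexkc rhd iwnlg dkh cmvqm wvq qeht yjg ajr rskpo vhm gjei
Hunk 6: at line 6 remove [nexkc,rhd,iwnlg] add [sck] -> 16 lines: uqmf lfte jqas cijni han taue sck dkh cmvqm wvq qeht yjg ajr rskpo vhm gjei
Final line count: 16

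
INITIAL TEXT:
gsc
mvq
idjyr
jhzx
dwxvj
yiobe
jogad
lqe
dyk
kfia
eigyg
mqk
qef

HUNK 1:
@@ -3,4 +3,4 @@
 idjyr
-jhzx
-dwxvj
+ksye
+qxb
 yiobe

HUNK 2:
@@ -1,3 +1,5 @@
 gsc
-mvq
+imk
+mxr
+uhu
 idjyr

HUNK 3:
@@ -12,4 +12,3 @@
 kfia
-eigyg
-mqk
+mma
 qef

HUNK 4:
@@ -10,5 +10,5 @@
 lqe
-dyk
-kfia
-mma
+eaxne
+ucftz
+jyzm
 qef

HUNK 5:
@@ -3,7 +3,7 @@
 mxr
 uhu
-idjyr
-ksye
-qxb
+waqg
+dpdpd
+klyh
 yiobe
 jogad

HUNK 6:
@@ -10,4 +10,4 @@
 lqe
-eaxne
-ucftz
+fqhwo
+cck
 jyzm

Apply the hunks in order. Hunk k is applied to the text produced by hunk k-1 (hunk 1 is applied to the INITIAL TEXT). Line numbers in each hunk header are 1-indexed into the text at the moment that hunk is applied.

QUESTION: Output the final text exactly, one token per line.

Hunk 1: at line 3 remove [jhzx,dwxvj] add [ksye,qxb] -> 13 lines: gsc mvq idjyr ksye qxb yiobe jogad lqe dyk kfia eigyg mqk qef
Hunk 2: at line 1 remove [mvq] add [imk,mxr,uhu] -> 15 lines: gsc imk mxr uhu idjyr ksye qxb yiobe jogad lqe dyk kfia eigyg mqk qef
Hunk 3: at line 12 remove [eigyg,mqk] add [mma] -> 14 lines: gsc imk mxr uhu idjyr ksye qxb yiobe jogad lqe dyk kfia mma qef
Hunk 4: at line 10 remove [dyk,kfia,mma] add [eaxne,ucftz,jyzm] -> 14 lines: gsc imk mxr uhu idjyr ksye qxb yiobe jogad lqe eaxne ucftz jyzm qef
Hunk 5: at line 3 remove [idjyr,ksye,qxb] add [waqg,dpdpd,klyh] -> 14 lines: gsc imk mxr uhu waqg dpdpd klyh yiobe jogad lqe eaxne ucftz jyzm qef
Hunk 6: at line 10 remove [eaxne,ucftz] add [fqhwo,cck] -> 14 lines: gsc imk mxr uhu waqg dpdpd klyh yiobe jogad lqe fqhwo cck jyzm qef

Answer: gsc
imk
mxr
uhu
waqg
dpdpd
klyh
yiobe
jogad
lqe
fqhwo
cck
jyzm
qef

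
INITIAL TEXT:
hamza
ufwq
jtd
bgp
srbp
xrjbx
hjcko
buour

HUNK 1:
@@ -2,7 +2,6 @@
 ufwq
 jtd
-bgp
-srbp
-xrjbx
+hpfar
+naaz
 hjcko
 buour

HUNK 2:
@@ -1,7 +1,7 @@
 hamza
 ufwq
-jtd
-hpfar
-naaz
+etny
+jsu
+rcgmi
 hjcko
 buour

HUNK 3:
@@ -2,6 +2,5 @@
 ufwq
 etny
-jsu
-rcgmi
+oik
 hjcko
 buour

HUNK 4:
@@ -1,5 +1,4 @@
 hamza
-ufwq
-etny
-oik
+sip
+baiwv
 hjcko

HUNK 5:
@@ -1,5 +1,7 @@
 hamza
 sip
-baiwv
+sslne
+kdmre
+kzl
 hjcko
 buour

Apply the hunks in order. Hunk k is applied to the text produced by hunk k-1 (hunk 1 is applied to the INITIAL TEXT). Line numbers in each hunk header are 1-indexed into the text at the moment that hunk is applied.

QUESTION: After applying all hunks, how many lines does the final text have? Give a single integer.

Hunk 1: at line 2 remove [bgp,srbp,xrjbx] add [hpfar,naaz] -> 7 lines: hamza ufwq jtd hpfar naaz hjcko buour
Hunk 2: at line 1 remove [jtd,hpfar,naaz] add [etny,jsu,rcgmi] -> 7 lines: hamza ufwq etny jsu rcgmi hjcko buour
Hunk 3: at line 2 remove [jsu,rcgmi] add [oik] -> 6 lines: hamza ufwq etny oik hjcko buour
Hunk 4: at line 1 remove [ufwq,etny,oik] add [sip,baiwv] -> 5 lines: hamza sip baiwv hjcko buour
Hunk 5: at line 1 remove [baiwv] add [sslne,kdmre,kzl] -> 7 lines: hamza sip sslne kdmre kzl hjcko buour
Final line count: 7

Answer: 7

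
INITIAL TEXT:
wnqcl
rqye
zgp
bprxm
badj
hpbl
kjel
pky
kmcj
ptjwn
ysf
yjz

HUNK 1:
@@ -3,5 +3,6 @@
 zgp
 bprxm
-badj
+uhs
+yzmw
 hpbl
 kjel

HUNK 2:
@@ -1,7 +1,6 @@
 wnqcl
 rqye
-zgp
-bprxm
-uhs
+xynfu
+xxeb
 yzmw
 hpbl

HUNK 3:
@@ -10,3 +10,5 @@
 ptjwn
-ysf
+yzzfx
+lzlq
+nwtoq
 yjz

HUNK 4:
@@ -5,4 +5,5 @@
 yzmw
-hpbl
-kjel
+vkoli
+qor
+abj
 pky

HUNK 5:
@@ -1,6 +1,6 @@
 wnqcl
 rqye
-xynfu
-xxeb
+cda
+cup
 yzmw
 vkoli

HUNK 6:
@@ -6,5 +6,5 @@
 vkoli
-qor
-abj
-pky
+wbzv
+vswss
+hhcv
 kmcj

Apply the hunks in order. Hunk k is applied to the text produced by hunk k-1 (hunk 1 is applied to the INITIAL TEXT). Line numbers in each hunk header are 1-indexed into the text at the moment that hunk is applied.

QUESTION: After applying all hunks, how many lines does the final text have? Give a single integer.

Answer: 15

Derivation:
Hunk 1: at line 3 remove [badj] add [uhs,yzmw] -> 13 lines: wnqcl rqye zgp bprxm uhs yzmw hpbl kjel pky kmcj ptjwn ysf yjz
Hunk 2: at line 1 remove [zgp,bprxm,uhs] add [xynfu,xxeb] -> 12 lines: wnqcl rqye xynfu xxeb yzmw hpbl kjel pky kmcj ptjwn ysf yjz
Hunk 3: at line 10 remove [ysf] add [yzzfx,lzlq,nwtoq] -> 14 lines: wnqcl rqye xynfu xxeb yzmw hpbl kjel pky kmcj ptjwn yzzfx lzlq nwtoq yjz
Hunk 4: at line 5 remove [hpbl,kjel] add [vkoli,qor,abj] -> 15 lines: wnqcl rqye xynfu xxeb yzmw vkoli qor abj pky kmcj ptjwn yzzfx lzlq nwtoq yjz
Hunk 5: at line 1 remove [xynfu,xxeb] add [cda,cup] -> 15 lines: wnqcl rqye cda cup yzmw vkoli qor abj pky kmcj ptjwn yzzfx lzlq nwtoq yjz
Hunk 6: at line 6 remove [qor,abj,pky] add [wbzv,vswss,hhcv] -> 15 lines: wnqcl rqye cda cup yzmw vkoli wbzv vswss hhcv kmcj ptjwn yzzfx lzlq nwtoq yjz
Final line count: 15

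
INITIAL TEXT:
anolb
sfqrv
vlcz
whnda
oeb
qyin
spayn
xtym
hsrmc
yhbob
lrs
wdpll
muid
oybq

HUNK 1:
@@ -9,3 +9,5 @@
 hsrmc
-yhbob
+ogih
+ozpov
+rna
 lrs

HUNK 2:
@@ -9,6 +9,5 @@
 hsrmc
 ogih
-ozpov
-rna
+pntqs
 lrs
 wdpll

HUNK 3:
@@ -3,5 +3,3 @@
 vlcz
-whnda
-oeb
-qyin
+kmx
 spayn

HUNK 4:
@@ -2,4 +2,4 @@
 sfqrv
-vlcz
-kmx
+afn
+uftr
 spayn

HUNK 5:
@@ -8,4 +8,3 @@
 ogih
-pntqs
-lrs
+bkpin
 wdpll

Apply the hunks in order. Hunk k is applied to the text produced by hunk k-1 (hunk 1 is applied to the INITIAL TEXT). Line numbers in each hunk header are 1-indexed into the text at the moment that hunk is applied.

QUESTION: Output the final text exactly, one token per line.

Hunk 1: at line 9 remove [yhbob] add [ogih,ozpov,rna] -> 16 lines: anolb sfqrv vlcz whnda oeb qyin spayn xtym hsrmc ogih ozpov rna lrs wdpll muid oybq
Hunk 2: at line 9 remove [ozpov,rna] add [pntqs] -> 15 lines: anolb sfqrv vlcz whnda oeb qyin spayn xtym hsrmc ogih pntqs lrs wdpll muid oybq
Hunk 3: at line 3 remove [whnda,oeb,qyin] add [kmx] -> 13 lines: anolb sfqrv vlcz kmx spayn xtym hsrmc ogih pntqs lrs wdpll muid oybq
Hunk 4: at line 2 remove [vlcz,kmx] add [afn,uftr] -> 13 lines: anolb sfqrv afn uftr spayn xtym hsrmc ogih pntqs lrs wdpll muid oybq
Hunk 5: at line 8 remove [pntqs,lrs] add [bkpin] -> 12 lines: anolb sfqrv afn uftr spayn xtym hsrmc ogih bkpin wdpll muid oybq

Answer: anolb
sfqrv
afn
uftr
spayn
xtym
hsrmc
ogih
bkpin
wdpll
muid
oybq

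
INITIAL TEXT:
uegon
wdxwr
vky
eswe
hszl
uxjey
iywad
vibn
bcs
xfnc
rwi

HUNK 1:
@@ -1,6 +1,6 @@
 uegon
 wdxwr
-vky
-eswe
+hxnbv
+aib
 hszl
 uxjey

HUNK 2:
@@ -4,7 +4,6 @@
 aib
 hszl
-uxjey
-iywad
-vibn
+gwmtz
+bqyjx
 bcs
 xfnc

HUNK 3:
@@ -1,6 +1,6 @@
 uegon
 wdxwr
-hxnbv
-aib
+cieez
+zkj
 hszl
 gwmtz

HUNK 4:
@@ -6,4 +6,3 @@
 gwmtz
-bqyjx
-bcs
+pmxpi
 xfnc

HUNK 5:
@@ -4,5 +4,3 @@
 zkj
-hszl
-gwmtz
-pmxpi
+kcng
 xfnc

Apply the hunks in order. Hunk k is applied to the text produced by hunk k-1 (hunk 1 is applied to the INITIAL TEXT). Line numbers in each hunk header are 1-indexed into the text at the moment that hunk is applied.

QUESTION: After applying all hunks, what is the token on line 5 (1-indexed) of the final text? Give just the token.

Answer: kcng

Derivation:
Hunk 1: at line 1 remove [vky,eswe] add [hxnbv,aib] -> 11 lines: uegon wdxwr hxnbv aib hszl uxjey iywad vibn bcs xfnc rwi
Hunk 2: at line 4 remove [uxjey,iywad,vibn] add [gwmtz,bqyjx] -> 10 lines: uegon wdxwr hxnbv aib hszl gwmtz bqyjx bcs xfnc rwi
Hunk 3: at line 1 remove [hxnbv,aib] add [cieez,zkj] -> 10 lines: uegon wdxwr cieez zkj hszl gwmtz bqyjx bcs xfnc rwi
Hunk 4: at line 6 remove [bqyjx,bcs] add [pmxpi] -> 9 lines: uegon wdxwr cieez zkj hszl gwmtz pmxpi xfnc rwi
Hunk 5: at line 4 remove [hszl,gwmtz,pmxpi] add [kcng] -> 7 lines: uegon wdxwr cieez zkj kcng xfnc rwi
Final line 5: kcng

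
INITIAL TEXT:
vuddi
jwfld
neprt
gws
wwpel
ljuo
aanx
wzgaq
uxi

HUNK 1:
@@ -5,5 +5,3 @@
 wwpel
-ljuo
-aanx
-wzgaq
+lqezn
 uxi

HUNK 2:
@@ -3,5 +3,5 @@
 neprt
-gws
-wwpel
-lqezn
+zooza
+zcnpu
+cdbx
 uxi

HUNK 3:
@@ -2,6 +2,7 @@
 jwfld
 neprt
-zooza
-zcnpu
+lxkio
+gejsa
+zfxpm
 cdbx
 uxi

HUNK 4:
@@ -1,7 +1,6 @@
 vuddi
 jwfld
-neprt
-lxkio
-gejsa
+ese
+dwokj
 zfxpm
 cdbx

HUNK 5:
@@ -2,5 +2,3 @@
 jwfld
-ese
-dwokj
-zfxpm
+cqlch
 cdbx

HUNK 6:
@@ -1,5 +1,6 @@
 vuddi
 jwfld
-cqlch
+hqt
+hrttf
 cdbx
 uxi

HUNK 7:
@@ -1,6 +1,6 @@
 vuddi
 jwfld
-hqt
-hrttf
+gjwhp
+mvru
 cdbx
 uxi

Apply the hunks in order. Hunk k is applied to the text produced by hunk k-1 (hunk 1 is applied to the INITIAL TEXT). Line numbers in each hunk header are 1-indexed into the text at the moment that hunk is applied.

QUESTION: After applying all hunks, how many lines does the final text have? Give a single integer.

Hunk 1: at line 5 remove [ljuo,aanx,wzgaq] add [lqezn] -> 7 lines: vuddi jwfld neprt gws wwpel lqezn uxi
Hunk 2: at line 3 remove [gws,wwpel,lqezn] add [zooza,zcnpu,cdbx] -> 7 lines: vuddi jwfld neprt zooza zcnpu cdbx uxi
Hunk 3: at line 2 remove [zooza,zcnpu] add [lxkio,gejsa,zfxpm] -> 8 lines: vuddi jwfld neprt lxkio gejsa zfxpm cdbx uxi
Hunk 4: at line 1 remove [neprt,lxkio,gejsa] add [ese,dwokj] -> 7 lines: vuddi jwfld ese dwokj zfxpm cdbx uxi
Hunk 5: at line 2 remove [ese,dwokj,zfxpm] add [cqlch] -> 5 lines: vuddi jwfld cqlch cdbx uxi
Hunk 6: at line 1 remove [cqlch] add [hqt,hrttf] -> 6 lines: vuddi jwfld hqt hrttf cdbx uxi
Hunk 7: at line 1 remove [hqt,hrttf] add [gjwhp,mvru] -> 6 lines: vuddi jwfld gjwhp mvru cdbx uxi
Final line count: 6

Answer: 6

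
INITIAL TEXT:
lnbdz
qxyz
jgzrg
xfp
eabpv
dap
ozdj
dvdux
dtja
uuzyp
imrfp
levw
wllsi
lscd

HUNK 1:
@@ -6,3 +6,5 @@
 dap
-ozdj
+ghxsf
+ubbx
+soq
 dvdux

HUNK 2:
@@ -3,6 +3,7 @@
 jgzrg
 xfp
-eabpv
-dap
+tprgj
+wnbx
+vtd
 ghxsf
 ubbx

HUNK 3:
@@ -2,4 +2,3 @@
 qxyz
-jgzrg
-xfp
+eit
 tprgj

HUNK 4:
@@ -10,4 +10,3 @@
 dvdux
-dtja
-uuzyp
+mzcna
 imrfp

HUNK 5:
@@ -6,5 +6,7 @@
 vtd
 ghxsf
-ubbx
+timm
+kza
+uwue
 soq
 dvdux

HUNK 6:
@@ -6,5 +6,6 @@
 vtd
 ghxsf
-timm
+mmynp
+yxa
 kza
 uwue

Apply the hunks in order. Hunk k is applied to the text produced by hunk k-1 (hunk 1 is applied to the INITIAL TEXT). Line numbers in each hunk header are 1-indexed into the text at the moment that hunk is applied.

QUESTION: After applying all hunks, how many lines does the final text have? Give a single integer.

Answer: 18

Derivation:
Hunk 1: at line 6 remove [ozdj] add [ghxsf,ubbx,soq] -> 16 lines: lnbdz qxyz jgzrg xfp eabpv dap ghxsf ubbx soq dvdux dtja uuzyp imrfp levw wllsi lscd
Hunk 2: at line 3 remove [eabpv,dap] add [tprgj,wnbx,vtd] -> 17 lines: lnbdz qxyz jgzrg xfp tprgj wnbx vtd ghxsf ubbx soq dvdux dtja uuzyp imrfp levw wllsi lscd
Hunk 3: at line 2 remove [jgzrg,xfp] add [eit] -> 16 lines: lnbdz qxyz eit tprgj wnbx vtd ghxsf ubbx soq dvdux dtja uuzyp imrfp levw wllsi lscd
Hunk 4: at line 10 remove [dtja,uuzyp] add [mzcna] -> 15 lines: lnbdz qxyz eit tprgj wnbx vtd ghxsf ubbx soq dvdux mzcna imrfp levw wllsi lscd
Hunk 5: at line 6 remove [ubbx] add [timm,kza,uwue] -> 17 lines: lnbdz qxyz eit tprgj wnbx vtd ghxsf timm kza uwue soq dvdux mzcna imrfp levw wllsi lscd
Hunk 6: at line 6 remove [timm] add [mmynp,yxa] -> 18 lines: lnbdz qxyz eit tprgj wnbx vtd ghxsf mmynp yxa kza uwue soq dvdux mzcna imrfp levw wllsi lscd
Final line count: 18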